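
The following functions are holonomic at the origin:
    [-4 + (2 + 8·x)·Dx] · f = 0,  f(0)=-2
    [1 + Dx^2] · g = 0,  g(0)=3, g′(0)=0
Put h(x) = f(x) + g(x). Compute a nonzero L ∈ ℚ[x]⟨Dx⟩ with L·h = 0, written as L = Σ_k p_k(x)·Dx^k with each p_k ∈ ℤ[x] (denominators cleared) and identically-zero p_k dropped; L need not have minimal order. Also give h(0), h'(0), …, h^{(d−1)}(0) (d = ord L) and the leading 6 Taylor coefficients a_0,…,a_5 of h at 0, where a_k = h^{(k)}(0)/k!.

L = (-26 - 16·x - 32·x^2) + (-3 - 4·x + 48·x^2 + 64·x^3)·Dx + (-26 - 16·x - 32·x^2)·Dx^2 + (-3 - 4·x + 48·x^2 + 64·x^3)·Dx^3  (order 3).
h: a_k = 1, -4, 5/2, -8, 161/8, -56, …
ICs: h(0) = 1, h′(0) = -4, h′′(0) = 5.

f: a_k = -2, -4, 4, -8, 20, -56, …
g: a_k = 3, 0, -3/2, 0, 1/8, 0, …
Weyl lclm of L_f,L_g ⇒ L₀ (ord ≤ 3).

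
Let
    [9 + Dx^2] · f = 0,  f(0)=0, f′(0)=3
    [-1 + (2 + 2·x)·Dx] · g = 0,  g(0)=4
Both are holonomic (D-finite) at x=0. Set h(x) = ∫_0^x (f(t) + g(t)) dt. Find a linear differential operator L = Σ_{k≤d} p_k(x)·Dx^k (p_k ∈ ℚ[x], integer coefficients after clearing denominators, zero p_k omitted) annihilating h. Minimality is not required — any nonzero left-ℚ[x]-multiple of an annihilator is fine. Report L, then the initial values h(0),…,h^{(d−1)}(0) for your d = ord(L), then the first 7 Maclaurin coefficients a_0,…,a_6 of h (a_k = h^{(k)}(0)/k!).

L = (-351 - 648·x - 324·x^2)·Dx + (630 + 1926·x + 1944·x^2 + 648·x^3)·Dx^2 + (-39 - 72·x - 36·x^2)·Dx^3 + (70 + 214·x + 216·x^2 + 72·x^3)·Dx^4  (order 4).
h: a_k = 0, 4, 5/2, -1/6, -17/16, -1/32, 683/1920, …
ICs: h(0) = 0, h′(0) = 4, h′′(0) = 5, h′′′(0) = -1.

f: a_k = 0, 3, 0, -9/2, 0, 81/40, 0, …
g: a_k = 4, 2, -1/2, 1/4, -5/32, 7/64, -21/256, …
Sum ⇒ L₀ = lclm(L_f,L_g) in ℚ(x)⟨Dx⟩.
h=∫₀ˣh₀: take L = L₀·Dx.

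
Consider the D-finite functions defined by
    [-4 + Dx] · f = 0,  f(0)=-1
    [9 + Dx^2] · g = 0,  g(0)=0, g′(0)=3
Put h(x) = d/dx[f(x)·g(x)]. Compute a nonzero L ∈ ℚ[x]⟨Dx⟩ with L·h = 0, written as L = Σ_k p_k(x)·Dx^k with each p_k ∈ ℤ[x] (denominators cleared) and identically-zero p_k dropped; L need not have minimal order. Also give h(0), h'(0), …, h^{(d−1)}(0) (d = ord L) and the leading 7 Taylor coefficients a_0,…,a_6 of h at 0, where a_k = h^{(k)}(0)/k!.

L = 25 - 8·Dx + Dx^2  (order 2).
h: a_k = -3, -24, -117/2, -56, 79/8, 429/5, 25481/240, …
ICs: h(0) = -3, h′(0) = -24.

f: a_k = -1, -4, -8, -32/3, -32/3, -128/15, -256/45, …
g: a_k = 0, 3, 0, -9/2, 0, 81/40, 0, …
Sym-product of L_f,L_g gives L₀ (≤ ord 2).
Derive L from L₀ (diff closure).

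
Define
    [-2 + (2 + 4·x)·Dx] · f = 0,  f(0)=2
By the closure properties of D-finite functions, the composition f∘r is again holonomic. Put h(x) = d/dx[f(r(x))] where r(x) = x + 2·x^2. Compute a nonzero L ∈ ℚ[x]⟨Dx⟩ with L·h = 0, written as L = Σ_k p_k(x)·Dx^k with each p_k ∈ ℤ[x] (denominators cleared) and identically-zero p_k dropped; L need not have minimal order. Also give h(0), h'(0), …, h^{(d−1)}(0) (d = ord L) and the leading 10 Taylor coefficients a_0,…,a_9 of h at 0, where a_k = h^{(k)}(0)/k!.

L = 3 + (-1 - 6·x - 12·x^2 - 16·x^3)·Dx  (order 1).
h: a_k = 2, 6, -9, 3, 75/4, -171/4, 147/8, 867/8, -17037/64, 7905/64, …
ICs: h(0) = 2.

f: a_k = 2, 2, -1, 1, -5/4, 7/4, -21/8, 33/8, -429/64, 715/64, …
h₀=f(r): pull back L_f along r ⇒ L₀.
h=h₀': d/dx-closure on L₀ ⇒ L.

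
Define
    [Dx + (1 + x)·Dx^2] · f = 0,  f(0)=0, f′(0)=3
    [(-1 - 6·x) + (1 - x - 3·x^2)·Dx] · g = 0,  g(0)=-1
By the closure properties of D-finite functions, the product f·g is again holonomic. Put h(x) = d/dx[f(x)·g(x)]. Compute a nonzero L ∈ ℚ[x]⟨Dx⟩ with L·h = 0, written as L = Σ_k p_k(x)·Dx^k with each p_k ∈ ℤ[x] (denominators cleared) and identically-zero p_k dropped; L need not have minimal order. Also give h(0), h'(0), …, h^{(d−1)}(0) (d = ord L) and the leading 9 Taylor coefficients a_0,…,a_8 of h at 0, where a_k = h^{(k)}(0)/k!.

L = (142 + 378·x + 324·x^2) + (19 + 173·x + 396·x^2 + 252·x^3)·Dx + (-7 - 12·x + 28·x^2 + 69·x^3 + 36·x^4)·Dx^2  (order 2).
h: a_k = -3, -3, -69/2, -61, -1007/4, -2868/5, -34591/20, -149381/35, -3213183/280, …
ICs: h(0) = -3, h′(0) = -3.

f: a_k = 0, 3, -3/2, 1, -3/4, 3/5, -1/2, 3/7, -3/8, …
g: a_k = -1, -1, -4, -7, -19, -40, -97, -217, -508, …
h₀=f·g: eliminate ⇒ L₀, order ≤ 2·1.
h=h₀': d/dx-closure on L₀ ⇒ L.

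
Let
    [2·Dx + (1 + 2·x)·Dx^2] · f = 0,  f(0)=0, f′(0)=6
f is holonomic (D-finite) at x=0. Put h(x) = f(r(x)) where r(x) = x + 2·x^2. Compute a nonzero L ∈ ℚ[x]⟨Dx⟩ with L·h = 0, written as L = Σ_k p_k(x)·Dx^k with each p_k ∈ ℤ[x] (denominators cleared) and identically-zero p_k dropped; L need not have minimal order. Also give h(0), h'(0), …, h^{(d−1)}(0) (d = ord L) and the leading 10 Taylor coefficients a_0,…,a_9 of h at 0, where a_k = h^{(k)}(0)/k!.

L = (-2 + 8·x + 16·x^2)·Dx + (1 + 6·x + 12·x^2 + 16·x^3)·Dx^2  (order 2).
h: a_k = 0, 6, 6, -16, 12, 96/5, -64, 384/7, 96, -1024/3, …
ICs: h(0) = 0, h′(0) = 6.

f: a_k = 0, 6, -6, 8, -12, 96/5, -32, 384/7, -96, 512/3, …
Change of var in L_f (x↦r) gives L₀.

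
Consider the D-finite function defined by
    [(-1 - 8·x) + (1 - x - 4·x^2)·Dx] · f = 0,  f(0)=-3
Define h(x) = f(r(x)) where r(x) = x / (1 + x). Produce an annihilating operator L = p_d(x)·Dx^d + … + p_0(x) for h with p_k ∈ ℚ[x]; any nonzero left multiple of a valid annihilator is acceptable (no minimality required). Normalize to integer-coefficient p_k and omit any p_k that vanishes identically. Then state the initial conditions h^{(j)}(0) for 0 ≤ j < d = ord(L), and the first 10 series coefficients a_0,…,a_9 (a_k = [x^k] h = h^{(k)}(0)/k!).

L = (1 + 9·x) + (-1 - 2·x + 3·x^2 + 4·x^3)·Dx  (order 1).
h: a_k = -3, -3, -12, 0, -48, 48, -240, 432, -1392, 3120, …
ICs: h(0) = -3.

f: a_k = -3, -3, -15, -27, -87, -195, -543, -1323, -3495, -8787, …
Change of var in L_f (x↦r) gives L₀.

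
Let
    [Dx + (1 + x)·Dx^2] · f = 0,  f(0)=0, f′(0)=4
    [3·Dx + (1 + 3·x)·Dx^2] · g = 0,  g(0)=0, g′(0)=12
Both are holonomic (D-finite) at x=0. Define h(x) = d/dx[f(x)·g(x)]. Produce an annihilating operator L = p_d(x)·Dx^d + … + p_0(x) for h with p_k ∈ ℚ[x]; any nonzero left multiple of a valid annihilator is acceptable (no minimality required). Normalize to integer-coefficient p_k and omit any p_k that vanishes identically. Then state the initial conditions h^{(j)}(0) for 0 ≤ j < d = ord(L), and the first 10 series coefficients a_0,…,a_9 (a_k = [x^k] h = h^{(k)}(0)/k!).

f: a_k = 0, 4, -2, 4/3, -1, 4/5, -2/3, 4/7, -1/2, 4/9, …
g: a_k = 0, 12, -18, 36, -81, 972/5, -486, 8748/7, -6561/2, 8748, …
Sym-product of L_f,L_g gives L₀ (≤ ord 4).
Differentiate: ansatz ord ≤ ord L₀ ⇒ L.
L = (30 + 72·x + 54·x^2) + (76 + 354·x + 540·x^2 + 270·x^3)·Dx + (29 + 200·x + 486·x^2 + 504·x^3 + 189·x^4)·Dx^2 + (2 + 19·x + 68·x^2 + 114·x^3 + 90·x^4 + 27·x^5)·Dx^3  (order 3).
h: a_k = 0, 96, -288, 784, -2160, 30456/5, -87472/5, 356088/7, -5219208/35, 46147196/105, …
ICs: h(0) = 0, h′(0) = 96, h′′(0) = -576.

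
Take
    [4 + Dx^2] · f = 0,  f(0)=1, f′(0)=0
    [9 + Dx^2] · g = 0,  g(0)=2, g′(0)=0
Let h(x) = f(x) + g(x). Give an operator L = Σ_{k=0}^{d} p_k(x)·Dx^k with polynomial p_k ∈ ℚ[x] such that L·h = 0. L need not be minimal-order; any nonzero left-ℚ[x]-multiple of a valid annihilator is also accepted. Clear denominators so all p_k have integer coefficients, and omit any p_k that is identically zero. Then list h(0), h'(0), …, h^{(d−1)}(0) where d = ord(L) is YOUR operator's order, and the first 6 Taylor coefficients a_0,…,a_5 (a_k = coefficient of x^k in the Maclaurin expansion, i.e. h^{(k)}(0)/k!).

f: a_k = 1, 0, -2, 0, 2/3, 0, …
g: a_k = 2, 0, -9, 0, 27/4, 0, …
L₀ := lclm(L_f,L_g); ord L₀ ≤ 2+2.
L = 36 + 13·Dx^2 + Dx^4  (order 4).
h: a_k = 3, 0, -11, 0, 89/12, 0, …
ICs: h(0) = 3, h′(0) = 0, h′′(0) = -22, h′′′(0) = 0.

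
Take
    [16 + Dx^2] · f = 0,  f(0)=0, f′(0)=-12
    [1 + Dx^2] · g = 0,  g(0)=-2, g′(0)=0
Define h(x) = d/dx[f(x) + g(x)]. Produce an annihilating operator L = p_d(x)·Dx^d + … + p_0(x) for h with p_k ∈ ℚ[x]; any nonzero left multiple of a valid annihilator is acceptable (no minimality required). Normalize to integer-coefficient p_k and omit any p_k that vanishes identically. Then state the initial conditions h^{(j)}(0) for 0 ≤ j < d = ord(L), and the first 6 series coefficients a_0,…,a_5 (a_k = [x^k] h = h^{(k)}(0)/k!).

f: a_k = 0, -12, 0, 32, 0, -128/5, …
g: a_k = -2, 0, 1, 0, -1/12, 0, …
Sum ⇒ L₀ = lclm(L_f,L_g) in ℚ(x)⟨Dx⟩.
h₀' ⇒ L via d/dx closure of L₀.
L = 16 + 17·Dx^2 + Dx^4  (order 4).
h: a_k = -12, 2, 96, -1/3, -128, 1/60, …
ICs: h(0) = -12, h′(0) = 2, h′′(0) = 192, h′′′(0) = -2.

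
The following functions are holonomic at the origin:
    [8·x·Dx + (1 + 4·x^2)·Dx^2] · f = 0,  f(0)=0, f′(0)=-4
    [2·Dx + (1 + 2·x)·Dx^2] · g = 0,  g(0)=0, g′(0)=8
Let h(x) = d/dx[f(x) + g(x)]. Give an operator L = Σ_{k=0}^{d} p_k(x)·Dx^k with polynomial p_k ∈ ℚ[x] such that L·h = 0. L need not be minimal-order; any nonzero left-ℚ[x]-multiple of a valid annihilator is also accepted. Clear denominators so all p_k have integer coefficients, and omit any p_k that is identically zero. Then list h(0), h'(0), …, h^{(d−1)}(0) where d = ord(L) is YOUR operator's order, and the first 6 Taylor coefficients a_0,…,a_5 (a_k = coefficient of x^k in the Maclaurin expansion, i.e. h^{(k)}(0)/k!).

L = (-8 - 48·x + 96·x^2 + 64·x^3) + (-8 - 16·x + 192·x^3 + 128·x^4)·Dx + (-1 + 2·x + 8·x^2 + 16·x^3 + 48·x^4 + 32·x^5)·Dx^2  (order 2).
h: a_k = 4, -16, 48, -64, 64, -256, …
ICs: h(0) = 4, h′(0) = -16.

f: a_k = 0, -4, 0, 16/3, 0, -64/5, …
g: a_k = 0, 8, -8, 32/3, -16, 128/5, …
L₀ := lclm(L_f,L_g); ord L₀ ≤ 2+2.
Derive L from L₀ (diff closure).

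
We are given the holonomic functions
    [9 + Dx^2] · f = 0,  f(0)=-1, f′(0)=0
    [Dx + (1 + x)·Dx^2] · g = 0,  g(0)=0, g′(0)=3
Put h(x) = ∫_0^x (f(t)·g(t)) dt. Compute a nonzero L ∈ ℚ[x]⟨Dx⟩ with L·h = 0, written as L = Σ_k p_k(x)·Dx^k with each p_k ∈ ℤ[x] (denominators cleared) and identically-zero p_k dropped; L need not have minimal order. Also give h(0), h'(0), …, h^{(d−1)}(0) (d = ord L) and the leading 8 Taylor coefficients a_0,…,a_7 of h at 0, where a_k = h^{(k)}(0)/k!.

f: a_k = -1, 0, 9/2, 0, -27/8, 0, 81/80, 0, …
g: a_k = 0, 3, -3/2, 1, -3/4, 3/5, -1/2, 3/7, …
L₀ := L_f ⊗_s L_g (sym. prod.), ord ≤ 4.
h=∫₀ˣh₀: take L = L₀·Dx.
L = (2493 + 10854·x + 17091·x^2 + 11664·x^3 + 2916·x^4)·Dx + (612 + 1908·x + 1944·x^2 + 648·x^3)·Dx^2 + (592 + 2484·x + 3834·x^2 + 2592·x^3 + 648·x^4)·Dx^3 + (68 + 212·x + 216·x^2 + 72·x^3)·Dx^4 + (35 + 142·x + 215·x^2 + 144·x^3 + 36·x^4)·Dx^5  (order 5).
h: a_k = 0, 0, -3/2, 1/2, 25/8, -6/5, -83/80, 5/16, …
ICs: h(0) = 0, h′(0) = 0, h′′(0) = -3, h′′′(0) = 3, h′′′′(0) = 75.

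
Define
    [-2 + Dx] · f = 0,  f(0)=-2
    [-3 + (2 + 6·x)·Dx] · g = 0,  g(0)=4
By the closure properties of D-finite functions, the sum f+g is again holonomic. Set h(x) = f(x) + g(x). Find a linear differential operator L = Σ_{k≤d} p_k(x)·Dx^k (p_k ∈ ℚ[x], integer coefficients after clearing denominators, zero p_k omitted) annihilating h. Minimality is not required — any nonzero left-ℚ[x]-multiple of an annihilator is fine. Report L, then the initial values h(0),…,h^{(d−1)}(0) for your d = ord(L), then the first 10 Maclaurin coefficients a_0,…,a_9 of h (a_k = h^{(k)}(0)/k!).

L = (42 + 72·x) + (-25 - 96·x - 144·x^2)·Dx + (2 + 30·x + 72·x^2)·Dx^2  (order 2).
h: a_k = 2, 2, -17/2, 49/12, -1343/96, 25003/960, -690953/11520, 22725673/161280, -886653503/2580480, 39897802003/46448640, …
ICs: h(0) = 2, h′(0) = 2.

f: a_k = -2, -4, -4, -8/3, -4/3, -8/15, -8/45, -16/315, -4/315, -8/2835, …
g: a_k = 4, 6, -9/2, 27/4, -405/32, 1701/64, -15309/256, 72171/512, -2814669/8192, 14073345/16384, …
Weyl lclm of L_f,L_g ⇒ L₀ (ord ≤ 2).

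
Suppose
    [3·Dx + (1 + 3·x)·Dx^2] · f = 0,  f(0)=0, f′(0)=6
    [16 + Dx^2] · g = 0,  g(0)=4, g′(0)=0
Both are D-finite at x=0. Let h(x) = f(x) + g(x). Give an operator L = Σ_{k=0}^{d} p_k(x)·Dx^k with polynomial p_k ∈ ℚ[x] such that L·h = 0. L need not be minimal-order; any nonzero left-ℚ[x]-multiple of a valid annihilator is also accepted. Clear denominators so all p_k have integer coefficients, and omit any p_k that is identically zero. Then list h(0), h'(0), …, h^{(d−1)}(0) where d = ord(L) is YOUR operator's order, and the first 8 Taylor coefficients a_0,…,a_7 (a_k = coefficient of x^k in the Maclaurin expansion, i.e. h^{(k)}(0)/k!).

L = (1680 + 2304·x + 3456·x^2)·Dx + (272 + 1584·x + 3456·x^2 + 3456·x^3)·Dx^2 + (105 + 144·x + 216·x^2)·Dx^3 + (17 + 99·x + 216·x^2 + 216·x^3)·Dx^4  (order 4).
h: a_k = 4, 6, -41, 18, 13/6, 486/5, -11959/45, 4374/7, …
ICs: h(0) = 4, h′(0) = 6, h′′(0) = -82, h′′′(0) = 108.

f: a_k = 0, 6, -9, 18, -81/2, 486/5, -243, 4374/7, …
g: a_k = 4, 0, -32, 0, 128/3, 0, -1024/45, 0, …
f+g: L₀ = lclm(L_f,L_g), ord ≤ 2+2.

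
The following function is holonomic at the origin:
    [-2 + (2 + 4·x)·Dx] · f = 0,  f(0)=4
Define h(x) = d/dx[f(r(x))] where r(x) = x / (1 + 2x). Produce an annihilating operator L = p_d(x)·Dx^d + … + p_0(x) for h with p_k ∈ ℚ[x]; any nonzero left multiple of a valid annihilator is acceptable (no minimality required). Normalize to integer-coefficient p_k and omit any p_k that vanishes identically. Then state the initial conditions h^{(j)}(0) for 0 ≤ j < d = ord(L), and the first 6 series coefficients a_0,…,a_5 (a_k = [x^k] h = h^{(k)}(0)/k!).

f: a_k = 4, 4, -2, 2, -5/2, 7/2, …
Substitute x→r, Dx→(1/r')Dx; clear ⇒ L₀.
Differentiate: ansatz ord ≤ ord L₀ ⇒ L.
L = (-5 - 16·x) + (-1 - 6·x - 8·x^2)·Dx  (order 1).
h: a_k = 4, -20, 78, -282, 1995/2, -7059/2, …
ICs: h(0) = 4.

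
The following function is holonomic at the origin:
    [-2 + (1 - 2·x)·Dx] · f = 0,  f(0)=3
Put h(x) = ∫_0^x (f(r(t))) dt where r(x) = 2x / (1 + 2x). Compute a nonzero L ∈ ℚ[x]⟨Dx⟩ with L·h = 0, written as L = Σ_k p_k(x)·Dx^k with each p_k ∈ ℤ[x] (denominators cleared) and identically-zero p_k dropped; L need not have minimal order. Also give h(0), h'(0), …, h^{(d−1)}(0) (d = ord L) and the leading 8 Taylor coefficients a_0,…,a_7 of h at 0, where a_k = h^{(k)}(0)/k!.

f: a_k = 3, 6, 12, 24, 48, 96, 192, 384, …
f∘r: x↦r, Dx↦Dx/r' in L_f ⇒ L₀.
h=∫h₀ ⇒ L = L₀·Dx.
L = 4·Dx + (-1 + 4·x^2)·Dx^2  (order 2).
h: a_k = 0, 3, 6, 8, 12, 96/5, 32, 384/7, …
ICs: h(0) = 0, h′(0) = 3.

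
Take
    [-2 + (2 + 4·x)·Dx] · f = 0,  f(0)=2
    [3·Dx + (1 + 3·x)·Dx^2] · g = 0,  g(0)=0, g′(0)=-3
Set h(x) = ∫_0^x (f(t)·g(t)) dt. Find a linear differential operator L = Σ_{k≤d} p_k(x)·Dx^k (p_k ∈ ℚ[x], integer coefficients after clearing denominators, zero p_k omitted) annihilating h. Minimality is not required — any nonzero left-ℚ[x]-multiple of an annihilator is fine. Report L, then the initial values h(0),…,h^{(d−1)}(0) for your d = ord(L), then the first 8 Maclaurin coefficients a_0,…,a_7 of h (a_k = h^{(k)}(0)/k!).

f: a_k = 2, 2, -1, 1, -5/4, 7/4, -21/8, 33/8, …
g: a_k = 0, -3, 9/2, -9, 81/4, -243/5, 243/2, -2187/7, …
h₀=f·g: eliminate ⇒ L₀, order ≤ 1·2.
∫: right-multiply L₀ by Dx.
L = 3·x·Dx + (1 + 2·x)·Dx^2 + (1 + 7·x + 16·x^2 + 12·x^3)·Dx^3  (order 3).
h: a_k = 0, 0, -3, 1, -3/2, 3, -263/40, 4227/280, …
ICs: h(0) = 0, h′(0) = 0, h′′(0) = -6.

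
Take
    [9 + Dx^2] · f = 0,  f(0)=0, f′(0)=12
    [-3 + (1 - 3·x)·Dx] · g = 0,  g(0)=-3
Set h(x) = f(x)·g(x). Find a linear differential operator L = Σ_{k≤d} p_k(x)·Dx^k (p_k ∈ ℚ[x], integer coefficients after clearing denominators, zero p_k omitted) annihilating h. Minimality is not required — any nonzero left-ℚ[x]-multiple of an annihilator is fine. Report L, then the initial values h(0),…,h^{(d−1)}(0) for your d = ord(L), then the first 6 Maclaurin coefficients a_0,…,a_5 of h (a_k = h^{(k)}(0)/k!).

L = (-9 + 27·x) + 6·Dx + (-1 + 3·x)·Dx^2  (order 2).
h: a_k = 0, -36, -108, -270, -810, -24543/10, …
ICs: h(0) = 0, h′(0) = -36.

f: a_k = 0, 12, 0, -18, 0, 81/10, …
g: a_k = -3, -9, -27, -81, -243, -729, …
Product ⇒ symmetric product L₀, ord ≤ 2.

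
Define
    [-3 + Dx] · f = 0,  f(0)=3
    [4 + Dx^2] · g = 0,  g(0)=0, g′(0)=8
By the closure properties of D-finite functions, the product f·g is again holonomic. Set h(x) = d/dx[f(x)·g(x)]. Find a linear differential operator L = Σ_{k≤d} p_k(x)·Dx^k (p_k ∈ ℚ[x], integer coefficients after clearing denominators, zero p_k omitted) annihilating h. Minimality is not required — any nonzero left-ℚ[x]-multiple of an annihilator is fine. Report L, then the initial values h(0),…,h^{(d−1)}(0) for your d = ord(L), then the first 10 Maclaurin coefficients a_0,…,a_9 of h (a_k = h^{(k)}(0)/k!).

L = 13 - 6·Dx + Dx^2  (order 2).
h: a_k = 24, 144, 276, 240, 61, -414/5, -3277/30, -68, -43079/1680, -12139/2520, …
ICs: h(0) = 24, h′(0) = 144.

f: a_k = 3, 9, 27/2, 27/2, 81/8, 243/40, 243/80, 729/560, 2187/4480, 729/4480, …
g: a_k = 0, 8, 0, -16/3, 0, 16/15, 0, -32/315, 0, 16/2835, …
Product ⇒ symmetric product L₀, ord ≤ 2.
Differentiate: ansatz ord ≤ ord L₀ ⇒ L.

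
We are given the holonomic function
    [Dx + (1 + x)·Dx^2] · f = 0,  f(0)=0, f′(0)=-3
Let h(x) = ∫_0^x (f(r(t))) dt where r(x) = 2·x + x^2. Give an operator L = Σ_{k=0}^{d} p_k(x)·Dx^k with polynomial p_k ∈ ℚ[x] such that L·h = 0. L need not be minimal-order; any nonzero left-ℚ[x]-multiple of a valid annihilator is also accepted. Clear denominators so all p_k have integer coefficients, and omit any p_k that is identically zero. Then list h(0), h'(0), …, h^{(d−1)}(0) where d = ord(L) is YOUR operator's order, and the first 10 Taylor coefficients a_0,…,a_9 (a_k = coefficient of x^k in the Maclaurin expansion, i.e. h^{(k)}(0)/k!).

L = Dx^2 + (1 + x)·Dx^3  (order 3).
h: a_k = 0, 0, -3, 1, -1/2, 3/10, -1/5, 1/7, -3/28, 1/12, …
ICs: h(0) = 0, h′(0) = 0, h′′(0) = -6.

f: a_k = 0, -3, 3/2, -1, 3/4, -3/5, 1/2, -3/7, 3/8, -1/3, …
L₀ from L_f via x↦r, Dx↦r'^{-1}Dx.
Integrate: L := L₀·Dx.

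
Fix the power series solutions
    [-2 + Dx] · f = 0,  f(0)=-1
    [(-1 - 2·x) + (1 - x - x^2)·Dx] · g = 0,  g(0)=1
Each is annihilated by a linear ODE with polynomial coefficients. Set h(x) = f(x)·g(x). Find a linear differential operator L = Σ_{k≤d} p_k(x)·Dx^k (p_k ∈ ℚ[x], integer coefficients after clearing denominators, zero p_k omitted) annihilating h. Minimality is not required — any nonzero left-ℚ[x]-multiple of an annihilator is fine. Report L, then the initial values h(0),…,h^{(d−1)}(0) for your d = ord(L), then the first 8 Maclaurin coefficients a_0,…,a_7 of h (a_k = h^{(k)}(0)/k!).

L = (3 - 2·x^2) + (-1 + x + x^2)·Dx  (order 1).
h: a_k = -1, -3, -6, -31/3, -17, -138/5, -2011/45, -2531/35, …
ICs: h(0) = -1.

f: a_k = -1, -2, -2, -4/3, -2/3, -4/15, -4/45, -8/315, …
g: a_k = 1, 1, 2, 3, 5, 8, 13, 21, …
h₀=f·g: eliminate ⇒ L₀, order ≤ 1·1.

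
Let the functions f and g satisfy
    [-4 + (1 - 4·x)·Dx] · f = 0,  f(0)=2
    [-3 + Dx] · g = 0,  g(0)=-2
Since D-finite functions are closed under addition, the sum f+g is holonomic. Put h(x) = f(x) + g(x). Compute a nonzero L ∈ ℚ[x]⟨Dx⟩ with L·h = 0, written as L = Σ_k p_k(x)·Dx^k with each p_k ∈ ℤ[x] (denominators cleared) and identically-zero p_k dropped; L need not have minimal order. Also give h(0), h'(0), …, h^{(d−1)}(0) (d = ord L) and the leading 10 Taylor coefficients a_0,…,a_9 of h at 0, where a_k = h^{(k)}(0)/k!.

f: a_k = 2, 8, 32, 128, 512, 2048, 8192, 32768, 131072, 524288, …
g: a_k = -2, -6, -9, -9, -27/4, -81/20, -81/40, -243/280, -729/2240, -243/2240, …
f+g: L₀ = lclm(L_f,L_g), ord ≤ 1+1.
L = (-60 - 144·x) + (23 + 72·x - 144·x^2)·Dx + (-1 - 8·x + 48·x^2)·Dx^2  (order 2).
h: a_k = 0, 2, 23, 119, 2021/4, 40879/20, 327599/40, 9174797/280, 293600551/2240, 1174404877/2240, …
ICs: h(0) = 0, h′(0) = 2.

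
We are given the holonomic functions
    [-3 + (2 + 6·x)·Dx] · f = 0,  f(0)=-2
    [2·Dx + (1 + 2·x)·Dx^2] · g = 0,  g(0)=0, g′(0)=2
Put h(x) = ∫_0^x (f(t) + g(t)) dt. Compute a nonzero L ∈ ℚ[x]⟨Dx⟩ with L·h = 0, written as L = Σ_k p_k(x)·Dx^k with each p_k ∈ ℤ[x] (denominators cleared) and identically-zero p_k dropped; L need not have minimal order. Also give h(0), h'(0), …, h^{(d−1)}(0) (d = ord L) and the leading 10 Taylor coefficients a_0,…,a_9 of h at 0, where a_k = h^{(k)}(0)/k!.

f: a_k = -2, -3, 9/4, -27/8, 405/64, -1701/128, 15309/512, -72171/1024, 2814669/16384, -14073345/32768, …
g: a_k = 0, 2, -2, 8/3, -4, 32/5, -32/3, 128/7, -32, 512/9, …
Sum ⇒ L₀ = lclm(L_f,L_g) in ℚ(x)⟨Dx⟩.
h=∫₀ˣh₀: take L = L₀·Dx.
L = (-6 + 36·x)·Dx^2 + (5 + 84·x + 180·x^2)·Dx^3 + (2 + 22·x + 72·x^2 + 72·x^3)·Dx^4  (order 4).
h: a_k = 0, -2, -1/2, 1/12, -17/96, 149/320, -4409/3840, 29543/10752, -374125/57344, 2290381/147456, …
ICs: h(0) = 0, h′(0) = -2, h′′(0) = -1, h′′′(0) = 1/2.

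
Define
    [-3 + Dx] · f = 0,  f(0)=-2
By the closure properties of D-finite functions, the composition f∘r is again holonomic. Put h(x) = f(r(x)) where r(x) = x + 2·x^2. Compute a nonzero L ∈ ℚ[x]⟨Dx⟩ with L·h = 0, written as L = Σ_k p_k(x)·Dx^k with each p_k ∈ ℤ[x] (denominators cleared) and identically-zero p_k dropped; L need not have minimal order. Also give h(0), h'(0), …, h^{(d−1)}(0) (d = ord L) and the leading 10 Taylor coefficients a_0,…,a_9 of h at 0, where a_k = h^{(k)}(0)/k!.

f: a_k = -2, -6, -9, -9, -27/4, -81/20, -81/40, -243/280, -729/2240, -243/2240, …
Substitute x→r, Dx→(1/r')Dx; clear ⇒ L₀.
L = (-3 - 12·x) + Dx  (order 1).
h: a_k = -2, -6, -21, -45, -387/4, -3321/20, -11061/40, -112887/280, -253557/448, -232389/320, …
ICs: h(0) = -2.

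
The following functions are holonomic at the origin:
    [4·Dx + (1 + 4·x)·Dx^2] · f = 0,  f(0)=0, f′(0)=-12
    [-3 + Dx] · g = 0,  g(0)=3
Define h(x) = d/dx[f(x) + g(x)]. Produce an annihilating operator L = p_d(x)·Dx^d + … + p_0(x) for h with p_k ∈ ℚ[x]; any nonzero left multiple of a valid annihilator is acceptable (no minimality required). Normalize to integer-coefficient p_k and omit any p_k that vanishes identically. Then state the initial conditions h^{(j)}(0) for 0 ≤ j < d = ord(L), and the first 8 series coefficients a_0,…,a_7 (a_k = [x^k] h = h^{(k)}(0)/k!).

f: a_k = 0, -12, 24, -64, 192, -3072/5, 2048, -49152/7, …
g: a_k = 3, 9, 27/2, 27/2, 81/8, 243/40, 243/80, 729/560, …
f+g: L₀ = lclm(L_f,L_g), ord ≤ 2+1.
Derive L from L₀ (diff closure).
L = (-132 - 144·x) + (23 - 72·x - 144·x^2)·Dx + (7 + 40·x + 48·x^2)·Dx^2  (order 2).
h: a_k = -3, 75, -303/2, 1617/2, -24333/8, 492249/40, -3931431/80, 110102667/560, …
ICs: h(0) = -3, h′(0) = 75.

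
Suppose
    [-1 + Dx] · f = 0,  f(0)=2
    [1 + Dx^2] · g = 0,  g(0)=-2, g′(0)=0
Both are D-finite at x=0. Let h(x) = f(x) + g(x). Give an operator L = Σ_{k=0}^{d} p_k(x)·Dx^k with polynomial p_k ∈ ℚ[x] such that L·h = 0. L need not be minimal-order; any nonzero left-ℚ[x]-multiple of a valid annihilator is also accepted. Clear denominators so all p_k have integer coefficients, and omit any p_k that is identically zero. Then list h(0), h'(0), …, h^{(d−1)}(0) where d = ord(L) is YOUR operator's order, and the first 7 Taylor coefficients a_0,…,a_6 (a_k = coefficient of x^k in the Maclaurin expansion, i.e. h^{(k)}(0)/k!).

L = -1 + Dx - Dx^2 + Dx^3  (order 3).
h: a_k = 0, 2, 2, 1/3, 0, 1/60, 1/180, …
ICs: h(0) = 0, h′(0) = 2, h′′(0) = 4.

f: a_k = 2, 2, 1, 1/3, 1/12, 1/60, 1/360, …
g: a_k = -2, 0, 1, 0, -1/12, 0, 1/360, …
Sum ⇒ L₀ = lclm(L_f,L_g) in ℚ(x)⟨Dx⟩.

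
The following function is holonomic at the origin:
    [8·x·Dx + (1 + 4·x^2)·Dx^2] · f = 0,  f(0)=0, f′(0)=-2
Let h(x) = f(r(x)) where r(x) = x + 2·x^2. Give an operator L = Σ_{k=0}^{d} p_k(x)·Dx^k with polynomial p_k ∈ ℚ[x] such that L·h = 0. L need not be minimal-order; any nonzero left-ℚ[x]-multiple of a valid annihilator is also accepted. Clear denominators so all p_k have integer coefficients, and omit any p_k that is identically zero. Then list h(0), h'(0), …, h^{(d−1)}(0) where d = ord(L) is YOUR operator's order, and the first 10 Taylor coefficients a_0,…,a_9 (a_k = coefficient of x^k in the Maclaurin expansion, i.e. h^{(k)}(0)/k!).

f: a_k = 0, -2, 0, 8/3, 0, -32/5, 0, 128/7, 0, -512/9, …
Change of var in L_f (x↦r) gives L₀.
L = (-4 + 8·x + 64·x^2 + 192·x^3 + 192·x^4)·Dx + (1 + 4·x + 4·x^2 + 32·x^3 + 80·x^4 + 64·x^5)·Dx^2  (order 2).
h: a_k = 0, -2, -4, 8/3, 16, 128/5, -128/3, -1664/7, -256, 8704/9, …
ICs: h(0) = 0, h′(0) = -2.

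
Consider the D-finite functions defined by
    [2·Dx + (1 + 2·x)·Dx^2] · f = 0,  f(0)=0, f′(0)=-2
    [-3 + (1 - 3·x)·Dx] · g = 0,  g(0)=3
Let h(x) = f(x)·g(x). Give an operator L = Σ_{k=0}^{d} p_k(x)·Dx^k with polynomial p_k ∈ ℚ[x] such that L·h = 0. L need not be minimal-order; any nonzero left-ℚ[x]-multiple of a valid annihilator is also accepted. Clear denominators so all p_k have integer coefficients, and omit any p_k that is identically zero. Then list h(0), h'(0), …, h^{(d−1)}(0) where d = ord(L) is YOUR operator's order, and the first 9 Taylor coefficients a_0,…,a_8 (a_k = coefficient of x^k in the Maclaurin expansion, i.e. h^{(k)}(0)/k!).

L = 6 + (4 + 18·x)·Dx + (-1 + x + 6·x^2)·Dx^2  (order 2).
h: a_k = 0, -6, -12, -44, -120, -1896/5, -5528/5, -118008/35, -350664/35, …
ICs: h(0) = 0, h′(0) = -6.

f: a_k = 0, -2, 2, -8/3, 4, -32/5, 32/3, -128/7, 32, …
g: a_k = 3, 9, 27, 81, 243, 729, 2187, 6561, 19683, …
Product ⇒ symmetric product L₀, ord ≤ 2.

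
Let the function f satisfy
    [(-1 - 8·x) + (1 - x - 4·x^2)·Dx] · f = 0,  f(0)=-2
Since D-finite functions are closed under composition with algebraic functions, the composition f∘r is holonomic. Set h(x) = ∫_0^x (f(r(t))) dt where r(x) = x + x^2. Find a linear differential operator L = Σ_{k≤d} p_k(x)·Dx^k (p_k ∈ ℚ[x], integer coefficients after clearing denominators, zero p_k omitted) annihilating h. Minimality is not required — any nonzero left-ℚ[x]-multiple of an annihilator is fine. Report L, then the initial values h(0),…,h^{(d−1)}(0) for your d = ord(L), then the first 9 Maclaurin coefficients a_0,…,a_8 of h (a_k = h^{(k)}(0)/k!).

L = (1 + 10·x + 24·x^2 + 16·x^3)·Dx + (-1 + x + 5·x^2 + 8·x^3 + 4·x^4)·Dx^2  (order 2).
h: a_k = 0, -2, -1, -4, -19/2, -122/5, -208/3, -1378/7, -2293/4, …
ICs: h(0) = 0, h′(0) = -2.

f: a_k = -2, -2, -10, -18, -58, -130, -362, -882, -2330, …
h₀=f(r): pull back L_f along r ⇒ L₀.
∫: right-multiply L₀ by Dx.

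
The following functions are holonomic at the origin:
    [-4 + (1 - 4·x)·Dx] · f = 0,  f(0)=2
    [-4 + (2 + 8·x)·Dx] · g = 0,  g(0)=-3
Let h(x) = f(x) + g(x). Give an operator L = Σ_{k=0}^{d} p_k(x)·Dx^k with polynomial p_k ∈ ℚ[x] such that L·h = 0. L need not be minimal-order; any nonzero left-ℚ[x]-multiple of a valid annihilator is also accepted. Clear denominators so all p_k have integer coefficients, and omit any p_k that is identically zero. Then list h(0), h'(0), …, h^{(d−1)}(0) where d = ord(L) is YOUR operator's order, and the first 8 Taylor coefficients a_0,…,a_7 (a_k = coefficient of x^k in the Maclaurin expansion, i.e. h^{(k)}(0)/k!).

L = (-40 - 96·x) + (18 + 112·x + 288·x^2)·Dx + (-1 - 12·x + 16·x^2 + 192·x^3)·Dx^2  (order 2).
h: a_k = -1, 2, 38, 116, 542, 1964, 8444, 31976, …
ICs: h(0) = -1, h′(0) = 2.

f: a_k = 2, 8, 32, 128, 512, 2048, 8192, 32768, …
g: a_k = -3, -6, 6, -12, 30, -84, 252, -792, …
Sum ⇒ L₀ = lclm(L_f,L_g) in ℚ(x)⟨Dx⟩.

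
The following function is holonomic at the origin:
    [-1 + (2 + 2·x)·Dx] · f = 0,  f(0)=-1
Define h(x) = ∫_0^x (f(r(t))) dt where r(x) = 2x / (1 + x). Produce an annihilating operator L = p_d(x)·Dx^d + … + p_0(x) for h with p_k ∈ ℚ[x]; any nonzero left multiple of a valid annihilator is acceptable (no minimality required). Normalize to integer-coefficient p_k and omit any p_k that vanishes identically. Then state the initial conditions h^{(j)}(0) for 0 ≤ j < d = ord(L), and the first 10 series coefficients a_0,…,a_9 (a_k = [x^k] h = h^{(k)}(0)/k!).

f: a_k = -1, -1/2, 1/8, -1/16, 5/128, -7/256, 21/1024, -33/2048, 429/32768, -715/65536, …
L₀ from L_f via x↦r, Dx↦r'^{-1}Dx.
h=∫₀ˣh₀: take L = L₀·Dx.
L = -Dx + (1 + 4·x + 3·x^2)·Dx^2  (order 2).
h: a_k = 0, -1, -1/2, 1/2, -5/8, 37/40, -25/16, 327/112, -753/128, 1605/128, …
ICs: h(0) = 0, h′(0) = -1.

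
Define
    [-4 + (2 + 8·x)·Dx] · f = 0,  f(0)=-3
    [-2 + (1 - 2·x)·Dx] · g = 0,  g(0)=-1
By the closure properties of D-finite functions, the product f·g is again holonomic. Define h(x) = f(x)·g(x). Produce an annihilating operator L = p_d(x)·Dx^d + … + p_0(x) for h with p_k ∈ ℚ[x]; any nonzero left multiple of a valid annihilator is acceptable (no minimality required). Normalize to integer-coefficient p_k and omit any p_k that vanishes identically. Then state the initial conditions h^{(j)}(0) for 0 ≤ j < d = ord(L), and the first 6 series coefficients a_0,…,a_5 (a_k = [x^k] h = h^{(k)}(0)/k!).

L = (4 + 4·x) + (-1 - 2·x + 8·x^2)·Dx  (order 1).
h: a_k = 3, 12, 18, 48, 66, 216, …
ICs: h(0) = 3.

f: a_k = -3, -6, 6, -12, 30, -84, …
g: a_k = -1, -2, -4, -8, -16, -32, …
L₀ := L_f ⊗_s L_g (sym. prod.), ord ≤ 1.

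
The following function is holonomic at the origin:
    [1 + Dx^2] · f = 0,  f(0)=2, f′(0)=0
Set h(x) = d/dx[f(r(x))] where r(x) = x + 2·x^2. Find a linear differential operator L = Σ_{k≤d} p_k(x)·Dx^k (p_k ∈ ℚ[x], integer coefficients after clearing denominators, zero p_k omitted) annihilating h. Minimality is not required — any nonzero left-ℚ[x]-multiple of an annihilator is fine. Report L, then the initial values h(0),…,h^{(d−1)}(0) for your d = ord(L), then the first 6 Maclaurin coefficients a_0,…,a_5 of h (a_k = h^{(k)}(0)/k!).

L = (49 + 16·x + 96·x^2 + 256·x^3 + 256·x^4) + (-12 - 48·x)·Dx + (1 + 8·x + 16·x^2)·Dx^2  (order 2).
h: a_k = 0, -2, -12, -47/3, 10/3, 719/60, …
ICs: h(0) = 0, h′(0) = -2.

f: a_k = 2, 0, -1, 0, 1/12, 0, …
f∘r: x↦r, Dx↦Dx/r' in L_f ⇒ L₀.
Differentiate: ansatz ord ≤ ord L₀ ⇒ L.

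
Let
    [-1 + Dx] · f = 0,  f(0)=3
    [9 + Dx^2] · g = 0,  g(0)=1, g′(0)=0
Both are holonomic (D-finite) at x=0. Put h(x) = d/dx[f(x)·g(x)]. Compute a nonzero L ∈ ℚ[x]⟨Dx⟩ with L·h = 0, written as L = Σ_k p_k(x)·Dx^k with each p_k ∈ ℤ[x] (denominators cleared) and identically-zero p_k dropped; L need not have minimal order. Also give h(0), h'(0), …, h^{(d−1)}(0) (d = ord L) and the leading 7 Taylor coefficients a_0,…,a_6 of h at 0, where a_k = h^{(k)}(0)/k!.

L = 10 - 2·Dx + Dx^2  (order 2).
h: a_k = 3, -24, -39, 14, 79/2, 44/5, -307/30, …
ICs: h(0) = 3, h′(0) = -24.

f: a_k = 3, 3, 3/2, 1/2, 1/8, 1/40, 1/240, …
g: a_k = 1, 0, -9/2, 0, 27/8, 0, -81/80, …
Product ⇒ symmetric product L₀, ord ≤ 2.
Differentiate: ansatz ord ≤ ord L₀ ⇒ L.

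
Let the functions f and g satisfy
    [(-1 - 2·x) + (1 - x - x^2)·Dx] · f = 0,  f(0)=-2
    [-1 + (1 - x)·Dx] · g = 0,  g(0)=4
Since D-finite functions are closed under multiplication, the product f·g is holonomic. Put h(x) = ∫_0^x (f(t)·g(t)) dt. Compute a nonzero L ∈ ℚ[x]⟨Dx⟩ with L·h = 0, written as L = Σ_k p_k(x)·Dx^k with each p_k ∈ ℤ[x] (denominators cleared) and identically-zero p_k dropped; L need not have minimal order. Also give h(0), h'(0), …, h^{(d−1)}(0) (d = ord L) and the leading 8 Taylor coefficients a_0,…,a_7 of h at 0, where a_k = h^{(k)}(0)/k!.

L = (-2 + 3·x^2)·Dx + (1 - 2·x + x^3)·Dx^2  (order 2).
h: a_k = 0, -8, -8, -32/3, -14, -96/5, -80/3, -264/7, …
ICs: h(0) = 0, h′(0) = -8.

f: a_k = -2, -2, -4, -6, -10, -16, -26, -42, …
g: a_k = 4, 4, 4, 4, 4, 4, 4, 4, …
f·g: L₀ = L_f ⊗_s L_g, ord ≤ 1·1.
Integrate: L := L₀·Dx.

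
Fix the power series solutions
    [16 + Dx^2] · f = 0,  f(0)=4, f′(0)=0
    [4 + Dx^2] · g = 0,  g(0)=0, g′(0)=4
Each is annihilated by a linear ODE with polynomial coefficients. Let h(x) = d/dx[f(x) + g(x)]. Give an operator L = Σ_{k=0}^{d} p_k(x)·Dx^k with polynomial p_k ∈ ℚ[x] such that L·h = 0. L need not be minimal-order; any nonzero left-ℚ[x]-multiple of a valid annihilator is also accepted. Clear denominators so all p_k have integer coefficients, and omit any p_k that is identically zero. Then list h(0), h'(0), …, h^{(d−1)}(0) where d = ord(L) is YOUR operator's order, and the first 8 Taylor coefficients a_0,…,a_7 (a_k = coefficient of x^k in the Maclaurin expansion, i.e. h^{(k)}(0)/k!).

f: a_k = 4, 0, -32, 0, 128/3, 0, -1024/45, 0, …
g: a_k = 0, 4, 0, -8/3, 0, 8/15, 0, -16/315, …
Sum ⇒ L₀ = lclm(L_f,L_g) in ℚ(x)⟨Dx⟩.
Differentiate: ansatz ord ≤ ord L₀ ⇒ L.
L = 64 + 20·Dx^2 + Dx^4  (order 4).
h: a_k = 4, -64, -8, 512/3, 8/3, -2048/15, -16/45, 16384/315, …
ICs: h(0) = 4, h′(0) = -64, h′′(0) = -16, h′′′(0) = 1024.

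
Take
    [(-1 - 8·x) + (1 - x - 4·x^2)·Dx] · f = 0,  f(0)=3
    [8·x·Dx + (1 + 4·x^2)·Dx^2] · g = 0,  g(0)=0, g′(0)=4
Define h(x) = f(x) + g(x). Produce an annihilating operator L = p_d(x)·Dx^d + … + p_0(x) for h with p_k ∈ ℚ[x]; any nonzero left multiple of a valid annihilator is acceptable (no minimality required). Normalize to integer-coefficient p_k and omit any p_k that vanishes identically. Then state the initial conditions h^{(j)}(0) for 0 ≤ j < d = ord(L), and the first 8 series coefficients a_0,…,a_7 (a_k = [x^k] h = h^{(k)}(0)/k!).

f: a_k = 3, 3, 15, 27, 87, 195, 543, 1323, …
g: a_k = 0, 4, 0, -16/3, 0, 64/5, 0, -256/7, …
Sum ⇒ L₀ = lclm(L_f,L_g) in ℚ(x)⟨Dx⟩.
L = (-40 + 160·x + 2272·x^2 + 4608·x^3 + 16896·x^4 + 6144·x^6)·Dx + (31 + 264·x + 364·x^2 + 2208·x^3 + 4160·x^4 + 12800·x^5 + 768·x^6 + 6144·x^7)·Dx^2 + (-5 - 11·x - 80·x^2 + 116·x^3 + 80·x^4 + 704·x^5 + 1536·x^6 + 256·x^7 + 1024·x^8)·Dx^3  (order 3).
h: a_k = 3, 7, 15, 65/3, 87, 1039/5, 543, 9005/7, …
ICs: h(0) = 3, h′(0) = 7, h′′(0) = 30.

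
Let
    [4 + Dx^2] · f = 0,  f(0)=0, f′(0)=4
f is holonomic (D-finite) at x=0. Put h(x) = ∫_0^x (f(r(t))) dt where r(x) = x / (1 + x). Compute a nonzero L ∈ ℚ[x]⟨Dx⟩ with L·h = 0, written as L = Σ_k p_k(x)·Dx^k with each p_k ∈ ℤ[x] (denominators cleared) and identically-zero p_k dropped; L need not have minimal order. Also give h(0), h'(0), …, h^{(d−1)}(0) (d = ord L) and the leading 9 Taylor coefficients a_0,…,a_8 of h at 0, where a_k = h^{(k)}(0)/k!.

L = 4·Dx + (2 + 6·x + 6·x^2 + 2·x^3)·Dx^2 + (1 + 4·x + 6·x^2 + 4·x^3 + x^4)·Dx^3  (order 3).
h: a_k = 0, 0, 2, -4/3, 1/3, 4/5, -86/45, 20/7, -2209/630, …
ICs: h(0) = 0, h′(0) = 0, h′′(0) = 4.

f: a_k = 0, 4, 0, -8/3, 0, 8/15, 0, -16/315, 0, …
L₀ from L_f via x↦r, Dx↦r'^{-1}Dx.
∫: right-multiply L₀ by Dx.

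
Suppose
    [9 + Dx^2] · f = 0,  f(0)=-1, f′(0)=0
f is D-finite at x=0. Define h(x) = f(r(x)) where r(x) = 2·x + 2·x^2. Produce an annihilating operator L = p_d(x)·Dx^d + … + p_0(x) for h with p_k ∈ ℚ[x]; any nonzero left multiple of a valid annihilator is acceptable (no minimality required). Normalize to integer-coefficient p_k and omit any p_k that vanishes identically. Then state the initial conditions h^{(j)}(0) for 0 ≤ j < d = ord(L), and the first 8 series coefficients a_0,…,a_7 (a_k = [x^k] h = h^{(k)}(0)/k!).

f: a_k = -1, 0, 9/2, 0, -27/8, 0, 81/80, 0, …
h₀=f(r): pull back L_f along r ⇒ L₀.
L = (36 + 216·x + 432·x^2 + 288·x^3) - 2·Dx + (1 + 2·x)·Dx^2  (order 2).
h: a_k = -1, 0, 18, 36, -36, -216, -1296/5, 864/5, …
ICs: h(0) = -1, h′(0) = 0.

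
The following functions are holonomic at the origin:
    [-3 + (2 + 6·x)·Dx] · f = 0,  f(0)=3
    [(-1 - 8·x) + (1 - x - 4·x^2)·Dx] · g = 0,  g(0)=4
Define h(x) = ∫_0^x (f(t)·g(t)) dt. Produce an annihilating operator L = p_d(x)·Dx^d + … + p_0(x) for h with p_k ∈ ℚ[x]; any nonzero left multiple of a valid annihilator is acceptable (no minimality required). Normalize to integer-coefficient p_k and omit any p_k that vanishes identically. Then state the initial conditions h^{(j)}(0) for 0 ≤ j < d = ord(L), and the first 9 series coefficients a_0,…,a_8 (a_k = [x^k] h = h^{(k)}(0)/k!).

L = (5 + 19·x + 36·x^2)·Dx + (-2 - 4·x + 14·x^2 + 24·x^3)·Dx^2  (order 2).
h: a_k = 0, 12, 15, 43/2, 819/16, 13593/160, 28235/128, 727869/1792, 4382811/4096, …
ICs: h(0) = 0, h′(0) = 12.

f: a_k = 3, 9/2, -27/8, 81/16, -1215/128, 5103/256, -45927/1024, 216513/2048, -8444007/32768, …
g: a_k = 4, 4, 20, 36, 116, 260, 724, 1764, 4660, …
f·g: L₀ = L_f ⊗_s L_g, ord ≤ 1·1.
h=∫₀ˣh₀: take L = L₀·Dx.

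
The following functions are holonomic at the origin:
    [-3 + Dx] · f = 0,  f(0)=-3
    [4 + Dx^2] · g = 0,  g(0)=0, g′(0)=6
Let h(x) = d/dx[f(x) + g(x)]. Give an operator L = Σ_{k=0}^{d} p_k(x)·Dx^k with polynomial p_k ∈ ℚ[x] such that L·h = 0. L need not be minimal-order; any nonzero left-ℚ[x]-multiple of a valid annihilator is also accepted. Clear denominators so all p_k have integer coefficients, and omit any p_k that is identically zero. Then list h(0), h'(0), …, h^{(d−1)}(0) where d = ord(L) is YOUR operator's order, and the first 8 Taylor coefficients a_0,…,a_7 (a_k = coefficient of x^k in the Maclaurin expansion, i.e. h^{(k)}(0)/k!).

L = 12 - 4·Dx + 3·Dx^2 - Dx^3  (order 3).
h: a_k = -3, -27, -105/2, -81/2, -211/8, -729/40, -463/48, -2187/560, …
ICs: h(0) = -3, h′(0) = -27, h′′(0) = -105.

f: a_k = -3, -9, -27/2, -27/2, -81/8, -243/40, -243/80, -729/560, …
g: a_k = 0, 6, 0, -4, 0, 4/5, 0, -8/105, …
L₀ := lclm(L_f,L_g); ord L₀ ≤ 1+2.
h=h₀': d/dx-closure on L₀ ⇒ L.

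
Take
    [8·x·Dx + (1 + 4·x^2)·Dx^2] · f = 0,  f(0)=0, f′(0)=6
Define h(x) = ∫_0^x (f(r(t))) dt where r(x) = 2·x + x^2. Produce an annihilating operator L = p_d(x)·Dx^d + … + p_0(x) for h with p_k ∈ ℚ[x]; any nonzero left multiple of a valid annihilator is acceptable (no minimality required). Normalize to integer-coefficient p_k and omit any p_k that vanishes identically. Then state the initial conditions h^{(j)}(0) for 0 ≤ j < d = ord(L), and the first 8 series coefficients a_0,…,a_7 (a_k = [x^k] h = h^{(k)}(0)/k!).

L = (-1 + 32·x + 64·x^2 + 48·x^3 + 12·x^4)·Dx^2 + (1 + x + 16·x^2 + 32·x^3 + 20·x^4 + 4·x^5)·Dx^3  (order 3).
h: a_k = 0, 0, 6, 2, -16, -96/5, 472/5, 1528/7, …
ICs: h(0) = 0, h′(0) = 0, h′′(0) = 12.

f: a_k = 0, 6, 0, -8, 0, 96/5, 0, -384/7, …
L₀ from L_f via x↦r, Dx↦r'^{-1}Dx.
Integrate: L := L₀·Dx.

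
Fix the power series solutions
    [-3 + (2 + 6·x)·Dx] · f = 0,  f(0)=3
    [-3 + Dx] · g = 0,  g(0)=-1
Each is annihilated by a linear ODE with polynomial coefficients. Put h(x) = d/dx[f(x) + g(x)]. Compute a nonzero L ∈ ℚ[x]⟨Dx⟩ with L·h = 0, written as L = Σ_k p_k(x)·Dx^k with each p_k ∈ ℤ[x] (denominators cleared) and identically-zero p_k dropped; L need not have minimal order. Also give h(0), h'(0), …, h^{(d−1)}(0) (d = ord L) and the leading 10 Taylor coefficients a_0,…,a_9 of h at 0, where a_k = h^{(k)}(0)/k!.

L = (-15 - 18·x) + (-1 - 24·x - 36·x^2)·Dx + (2 + 10·x + 12·x^2)·Dx^2  (order 2).
h: a_k = 3/2, -63/4, 27/16, -1647/32, 22923/256, -704457/2560, 7546851/10240, -295726869/143360, 13298191281/2293760, -75363508971/4587520, …
ICs: h(0) = 3/2, h′(0) = -63/4.

f: a_k = 3, 9/2, -27/8, 81/16, -1215/128, 5103/256, -45927/1024, 216513/2048, -8444007/32768, 42220035/65536, …
g: a_k = -1, -3, -9/2, -9/2, -27/8, -81/40, -81/80, -243/560, -729/4480, -243/4480, …
Sum ⇒ L₀ = lclm(L_f,L_g) in ℚ(x)⟨Dx⟩.
h=h₀': d/dx-closure on L₀ ⇒ L.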